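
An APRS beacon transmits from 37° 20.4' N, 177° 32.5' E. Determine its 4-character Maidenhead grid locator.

RM87

Shift to the Maidenhead origin (180°W, 90°S): lon 357.54, lat 127.34.
Field: 357.54/20 → 17 → R, 127.34/10 → 12 → M; chars RM.
Square: 17.54/2 → 8, 7.34/1 → 7; chars 87.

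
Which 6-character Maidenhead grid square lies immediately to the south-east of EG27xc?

EG37ab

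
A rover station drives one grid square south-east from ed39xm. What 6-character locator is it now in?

ED49al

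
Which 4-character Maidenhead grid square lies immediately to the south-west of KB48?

KB37

Longitude square 4; −1 → 3.
Latitude square 8; −1 → 7.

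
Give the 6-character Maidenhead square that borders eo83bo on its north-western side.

EO83ap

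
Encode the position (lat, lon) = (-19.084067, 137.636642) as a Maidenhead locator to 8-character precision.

PH80tv69

Offset from 180°W / 90°S: lon 317.63664°, lat 70.91593°.
Field: 317.63664/20 → 15 → P, 70.91593/10 → 7 → H; chars PH.
Square: 17.63664/2 → 8, 0.91593/1 → 0; chars 80.
Subsquare: 1.63664/0.0833333 → 19 → t, 0.91593/0.0416667 → 21 → v; chars tv.
Extended square: 0.05331/0.00833333 → 6, 0.04093/0.00416667 → 9; chars 69.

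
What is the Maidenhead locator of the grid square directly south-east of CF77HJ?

Longitude subsquare h = 7; +1 → 8 = i.
Latitude subsquare j = 9; −1 → 8 = i.

CF77ii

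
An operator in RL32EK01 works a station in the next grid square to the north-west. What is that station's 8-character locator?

RL32dk92

Longitude extended square 0; −1 → -1, wraps to 9, carry into subsquare.
Longitude subsquare e = 4; −1 → 3 = d.
Latitude extended square 1; +1 → 2.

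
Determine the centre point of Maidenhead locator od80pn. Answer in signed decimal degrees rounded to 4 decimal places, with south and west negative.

-59.4375, 117.2917

Field O=14, D=3: +14·20° lon, +3·10° lat → SW at lon 100°, lat -60°.
Square 8, 0: +8·2° lon, +0·1° lat → SW at lon 116°, lat -60°.
Subsquare p=15, n=13: +15·0.0833333° lon, +13·0.0416667° lat → SW at lon 117.25°, lat -59.4583°.
Cell spans 0.0833333° lon × 0.0416667° lat. Centre is SW corner plus half of each.
latitude -59.4375, longitude 117.2917.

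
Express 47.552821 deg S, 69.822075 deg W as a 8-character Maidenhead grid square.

FE52ck17

Offset from 180°W / 90°S: lon 110.17793°, lat 42.44718°.
Field: 110.17793/20 → 5 → F, 42.44718/10 → 4 → E; chars FE.
Square: 10.17793/2 → 5, 2.44718/1 → 2; chars 52.
Subsquare: 0.17793/0.0833333 → 2 → c, 0.44718/0.0416667 → 10 → k; chars ck.
Extended square: 0.01126/0.00833333 → 1, 0.03051/0.00416667 → 7; chars 17.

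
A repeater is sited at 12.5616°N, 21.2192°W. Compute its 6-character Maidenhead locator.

HK92jn

Shift to the Maidenhead origin (180°W, 90°S): lon 158.7808, lat 102.5616.
Field (20°×10°, letters A–R): 158.7808/20 → 7 → H, 102.5616/10 → 10 → K; chars HK.
Square (2°×1°, digits 0–9): 18.7808/2 → 9, 2.5616/1 → 2; chars 92.
Subsquare (5′×2.5′, letters a–x): 0.7808/0.0833333 → 9 → j, 0.5616/0.0416667 → 13 → n; chars jn.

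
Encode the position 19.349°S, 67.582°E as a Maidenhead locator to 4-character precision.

Shift to the Maidenhead origin (180°W, 90°S): lon 247.58, lat 70.65.
Field: 247.58/20 → 12 → M, 70.65/10 → 7 → H; chars MH.
Square: 7.58/2 → 3, 0.65/1 → 0; chars 30.

MH30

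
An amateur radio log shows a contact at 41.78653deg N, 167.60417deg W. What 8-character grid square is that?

AN61es78

Offset from 180°W / 90°S: lon 12.39583°, lat 131.78653°.
Field: 12.39583/20 → 0 → A, 131.78653/10 → 13 → N; chars AN.
Square: 12.39583/2 → 6, 1.78653/1 → 1; chars 61.
Subsquare: 0.39583/0.0833333 → 4 → e, 0.78653/0.0416667 → 18 → s; chars es.
Extended square: 0.06250/0.00833333 → 7, 0.03653/0.00416667 → 8; chars 78.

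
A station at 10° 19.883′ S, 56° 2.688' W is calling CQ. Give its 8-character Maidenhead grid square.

Offset from 180°W / 90°S: lon 123.95520°, lat 79.66862°.
Field (20°×10°, letters A–R): lon ⌊123.95520/20⌋ = 6 → G; lat ⌊79.66862/10⌋ = 7 → H.
Square (2°×1°, digits 0–9): lon ⌊3.95520/2⌋ = 1; lat ⌊9.66862/1⌋ = 9.
Subsquare (5′×2.5′, letters a–x): lon ⌊1.95520/0.0833333⌋ = 23 → x; lat ⌊0.66862/0.0416667⌋ = 16 → q.
Extended square (30″×15″, digits 0–9): lon ⌊0.03853/0.00833333⌋ = 4; lat ⌊0.00195/0.00416667⌋ = 0.

GH19xq40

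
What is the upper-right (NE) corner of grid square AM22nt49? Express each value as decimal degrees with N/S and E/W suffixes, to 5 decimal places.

32.83333° N, 174.87500° W

Field A=0, M=12: +0·20° lon, +12·10° lat → SW at lon -180°, lat 30°.
Square 2, 2: +2·2° lon, +2·1° lat → SW at lon -176°, lat 32°.
Subsquare n=13, t=19: +13·0.0833333° lon, +19·0.0416667° lat → SW at lon -174.917°, lat 32.7917°.
Extended square 4, 9: +4·0.00833333° lon, +9·0.00416667° lat → SW at lon -174.883°, lat 32.8292°.
Cell spans 0.00833333° lon × 0.00416667° lat. NE corner is SW corner plus one full cell.
latitude 32.83333° N, longitude 174.87500° W.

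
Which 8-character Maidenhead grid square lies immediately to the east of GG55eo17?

GG55eo27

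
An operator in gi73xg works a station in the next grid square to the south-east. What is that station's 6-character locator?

GI83af

Longitude subsquare x = 23; +1 → 24, wraps to 0 = a, carry into square.
Longitude square 7; +1 → 8.
Latitude subsquare g = 6; −1 → 5 = f.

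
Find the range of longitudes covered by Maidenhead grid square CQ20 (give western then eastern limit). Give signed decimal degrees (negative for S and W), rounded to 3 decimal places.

Field C=2, Q=16: +2·20° lon, +16·10° lat → SW at lon -140°, lat 70°.
Square 2, 0: +2·2° lon, +0·1° lat → SW at lon -136°, lat 70°.
Cell spans 2° lon × 1° lat.
west -136.000, east -134.000.

-136.000, -134.000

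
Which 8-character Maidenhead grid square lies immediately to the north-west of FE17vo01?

Longitude extended square 0; −1 → -1, wraps to 9, carry into subsquare.
Longitude subsquare v = 21; −1 → 20 = u.
Latitude extended square 1; +1 → 2.

FE17uo92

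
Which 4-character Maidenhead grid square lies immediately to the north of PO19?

PP10

Latitude square 9; +1 → 10, wraps to 0, carry into field.
Latitude field O = 14; +1 → 15 = P.
The longitude characters are unchanged.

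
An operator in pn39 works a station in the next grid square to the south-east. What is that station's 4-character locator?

PN48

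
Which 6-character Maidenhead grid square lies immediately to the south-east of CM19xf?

CM29ae

Longitude subsquare x = 23; +1 → 24, wraps to 0 = a, carry into square.
Longitude square 1; +1 → 2.
Latitude subsquare f = 5; −1 → 4 = e.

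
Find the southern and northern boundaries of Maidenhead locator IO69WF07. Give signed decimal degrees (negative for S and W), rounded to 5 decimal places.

59.23750, 59.24167

Field I=8, O=14: +8·20° lon, +14·10° lat → SW at lon -20°, lat 50°.
Square 6, 9: +6·2° lon, +9·1° lat → SW at lon -8°, lat 59°.
Subsquare w=22, f=5: +22·0.0833333° lon, +5·0.0416667° lat → SW at lon -6.16667°, lat 59.2083°.
Extended square 0, 7: +0·0.00833333° lon, +7·0.00416667° lat → SW at lon -6.16667°, lat 59.2375°.
Cell spans 0.00833333° lon × 0.00416667° lat.
south 59.23750, north 59.24167.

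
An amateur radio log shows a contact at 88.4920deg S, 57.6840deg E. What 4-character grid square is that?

Offset from 180°W / 90°S: lon 237.68°, lat 1.51°.
Field: lon ⌊237.68/20⌋ = 11 → L; lat ⌊1.51/10⌋ = 0 → A.
Square: lon ⌊17.68/2⌋ = 8; lat ⌊1.51/1⌋ = 1.

LA81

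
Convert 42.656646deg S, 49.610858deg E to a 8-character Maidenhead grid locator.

Shift to the Maidenhead origin (180°W, 90°S): lon 229.61086, lat 47.34335.
Field: 229.61086/20 → 11 → L, 47.34335/10 → 4 → E; chars LE.
Square: 9.61086/2 → 4, 7.34335/1 → 7; chars 47.
Subsquare: 1.61086/0.0833333 → 19 → t, 0.34335/0.0416667 → 8 → i; chars ti.
Extended square: 0.02752/0.00833333 → 3, 0.01002/0.00416667 → 2; chars 32.

LE47ti32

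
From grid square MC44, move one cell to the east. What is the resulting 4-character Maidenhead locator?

MC54

Longitude square 4; +1 → 5.
The latitude characters are unchanged.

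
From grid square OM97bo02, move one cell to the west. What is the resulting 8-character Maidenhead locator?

OM97ao92

Longitude extended square 0; −1 → -1, wraps to 9, carry into subsquare.
Longitude subsquare b = 1; −1 → 0 = a.
The latitude characters are unchanged.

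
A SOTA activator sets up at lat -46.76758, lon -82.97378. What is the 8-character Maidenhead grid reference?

EE83mf35

Offset from 180°W / 90°S: lon 97.02622°, lat 43.23242°.
Field: lon ⌊97.02622/20⌋ = 4 → E; lat ⌊43.23242/10⌋ = 4 → E.
Square: lon ⌊17.02622/2⌋ = 8; lat ⌊3.23242/1⌋ = 3.
Subsquare: lon ⌊1.02622/0.0833333⌋ = 12 → m; lat ⌊0.23242/0.0416667⌋ = 5 → f.
Extended square: lon ⌊0.02622/0.00833333⌋ = 3; lat ⌊0.02409/0.00416667⌋ = 5.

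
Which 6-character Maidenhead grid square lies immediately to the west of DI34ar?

DI24xr

Longitude subsquare a = 0; −1 → -1, wraps to 23 = x, carry into square.
Longitude square 3; −1 → 2.
The latitude characters are unchanged.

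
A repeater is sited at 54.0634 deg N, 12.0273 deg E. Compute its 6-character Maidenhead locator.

Add 180° to longitude and 90° to latitude: 192.0273, 144.0634.
Field: 192.0273/20 → 9 → J, 144.0634/10 → 14 → O; chars JO.
Square: 12.0273/2 → 6, 4.0634/1 → 4; chars 64.
Subsquare: 0.0273/0.0833333 → 0 → a, 0.0634/0.0416667 → 1 → b; chars ab.

JO64ab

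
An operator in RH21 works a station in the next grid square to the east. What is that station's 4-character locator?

RH31

Longitude square 2; +1 → 3.
The latitude characters are unchanged.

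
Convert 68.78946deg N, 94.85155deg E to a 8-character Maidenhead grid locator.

Add 180° to longitude and 90° to latitude: 274.85155, 158.78946.
Field (20°×10°, letters A–R): lon ⌊274.85155/20⌋ = 13 → N; lat ⌊158.78946/10⌋ = 15 → P.
Square (2°×1°, digits 0–9): lon ⌊14.85155/2⌋ = 7; lat ⌊8.78946/1⌋ = 8.
Subsquare (5′×2.5′, letters a–x): lon ⌊0.85155/0.0833333⌋ = 10 → k; lat ⌊0.78946/0.0416667⌋ = 18 → s.
Extended square (30″×15″, digits 0–9): lon ⌊0.01822/0.00833333⌋ = 2; lat ⌊0.03946/0.00416667⌋ = 9.

NP78ks29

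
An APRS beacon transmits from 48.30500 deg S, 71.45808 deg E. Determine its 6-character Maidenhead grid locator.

ME51rq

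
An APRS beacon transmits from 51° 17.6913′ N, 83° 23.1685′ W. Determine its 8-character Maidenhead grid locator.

Offset from 180°W / 90°S: lon 96.61386°, lat 141.29485°.
Field: 96.61386/20 → 4 → E, 141.29485/10 → 14 → O; chars EO.
Square: 16.61386/2 → 8, 1.29485/1 → 1; chars 81.
Subsquare: 0.61386/0.0833333 → 7 → h, 0.29485/0.0416667 → 7 → h; chars hh.
Extended square: 0.03053/0.00833333 → 3, 0.00319/0.00416667 → 0; chars 30.

EO81hh30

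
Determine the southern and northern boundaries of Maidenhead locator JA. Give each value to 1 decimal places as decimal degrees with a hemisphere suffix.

90.0° S, 80.0° S

Field J=9, A=0: +9·20° lon, +0·10° lat → SW at lon 0°, lat -90°.
Cell spans 20° lon × 10° lat.
south 90.0° S, north 80.0° S.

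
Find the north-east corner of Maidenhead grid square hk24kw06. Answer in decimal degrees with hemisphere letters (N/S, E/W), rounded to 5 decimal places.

14.94583° N, 35.15833° W

Field H=7, K=10: +7·20° lon, +10·10° lat → SW at lon -40°, lat 10°.
Square 2, 4: +2·2° lon, +4·1° lat → SW at lon -36°, lat 14°.
Subsquare k=10, w=22: +10·0.0833333° lon, +22·0.0416667° lat → SW at lon -35.1667°, lat 14.9167°.
Extended square 0, 6: +0·0.00833333° lon, +6·0.00416667° lat → SW at lon -35.1667°, lat 14.9417°.
Cell spans 0.00833333° lon × 0.00416667° lat. NE corner is SW corner plus one full cell.
latitude 14.94583° N, longitude 35.15833° W.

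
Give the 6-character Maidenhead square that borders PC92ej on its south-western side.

Longitude subsquare e = 4; −1 → 3 = d.
Latitude subsquare j = 9; −1 → 8 = i.

PC92di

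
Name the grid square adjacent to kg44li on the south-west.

Longitude subsquare l = 11; −1 → 10 = k.
Latitude subsquare i = 8; −1 → 7 = h.

KG44kh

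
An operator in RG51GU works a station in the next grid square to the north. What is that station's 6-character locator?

Latitude subsquare u = 20; +1 → 21 = v.
The longitude characters are unchanged.

RG51gv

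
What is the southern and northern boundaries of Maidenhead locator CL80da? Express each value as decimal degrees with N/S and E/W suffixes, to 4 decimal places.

20.0000° N, 20.0417° N

Field C=2, L=11: +2·20° lon, +11·10° lat → SW at lon -140°, lat 20°.
Square 8, 0: +8·2° lon, +0·1° lat → SW at lon -124°, lat 20°.
Subsquare d=3, a=0: +3·0.0833333° lon, +0·0.0416667° lat → SW at lon -123.75°, lat 20°.
Cell spans 0.0833333° lon × 0.0416667° lat.
south 20.0000° N, north 20.0417° N.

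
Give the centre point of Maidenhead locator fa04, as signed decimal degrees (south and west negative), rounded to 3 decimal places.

Field F=5, A=0: +5·20° lon, +0·10° lat → SW at lon -80°, lat -90°.
Square 0, 4: +0·2° lon, +4·1° lat → SW at lon -80°, lat -86°.
Cell spans 2° lon × 1° lat. Centre is SW corner plus half of each.
latitude -85.500, longitude -79.000.

-85.500, -79.000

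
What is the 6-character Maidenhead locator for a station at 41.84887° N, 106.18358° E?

Add 180° to longitude and 90° to latitude: 286.1836, 131.8489.
Field: 286.1836/20 → 14 → O, 131.8489/10 → 13 → N; chars ON.
Square: 6.1836/2 → 3, 1.8489/1 → 1; chars 31.
Subsquare: 0.1836/0.0833333 → 2 → c, 0.8489/0.0416667 → 20 → u; chars cu.

ON31cu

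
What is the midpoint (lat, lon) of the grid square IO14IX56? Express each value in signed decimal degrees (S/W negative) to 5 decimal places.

Field I=8, O=14: +8·20° lon, +14·10° lat → SW at lon -20°, lat 50°.
Square 1, 4: +1·2° lon, +4·1° lat → SW at lon -18°, lat 54°.
Subsquare i=8, x=23: +8·0.0833333° lon, +23·0.0416667° lat → SW at lon -17.3333°, lat 54.9583°.
Extended square 5, 6: +5·0.00833333° lon, +6·0.00416667° lat → SW at lon -17.2917°, lat 54.9833°.
Cell spans 0.00833333° lon × 0.00416667° lat. Centre is SW corner plus half of each.
latitude 54.98542, longitude -17.28750.

54.98542, -17.28750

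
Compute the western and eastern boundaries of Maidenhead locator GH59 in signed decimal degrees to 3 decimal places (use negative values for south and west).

Field G=6, H=7: +6·20° lon, +7·10° lat → SW at lon -60°, lat -20°.
Square 5, 9: +5·2° lon, +9·1° lat → SW at lon -50°, lat -11°.
Cell spans 2° lon × 1° lat.
west -50.000, east -48.000.

-50.000, -48.000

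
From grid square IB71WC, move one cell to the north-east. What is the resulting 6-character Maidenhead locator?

Longitude subsquare w = 22; +1 → 23 = x.
Latitude subsquare c = 2; +1 → 3 = d.

IB71xd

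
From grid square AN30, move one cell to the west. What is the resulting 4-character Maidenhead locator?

AN20

Longitude square 3; −1 → 2.
The latitude characters are unchanged.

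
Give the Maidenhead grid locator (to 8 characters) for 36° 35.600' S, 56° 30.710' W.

GF13rj87

Offset from 180°W / 90°S: lon 123.48817°, lat 53.40667°.
Field (20°×10°, letters A–R): 123.48817/20 → 6 → G, 53.40667/10 → 5 → F; chars GF.
Square (2°×1°, digits 0–9): 3.48817/2 → 1, 3.40667/1 → 3; chars 13.
Subsquare (5′×2.5′, letters a–x): 1.48817/0.0833333 → 17 → r, 0.40667/0.0416667 → 9 → j; chars rj.
Extended square (30″×15″, digits 0–9): 0.07150/0.00833333 → 8, 0.03167/0.00416667 → 7; chars 87.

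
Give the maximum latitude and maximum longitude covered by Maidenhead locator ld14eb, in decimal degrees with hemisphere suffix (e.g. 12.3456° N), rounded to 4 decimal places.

Field L=11, D=3: +11·20° lon, +3·10° lat → SW at lon 40°, lat -60°.
Square 1, 4: +1·2° lon, +4·1° lat → SW at lon 42°, lat -56°.
Subsquare e=4, b=1: +4·0.0833333° lon, +1·0.0416667° lat → SW at lon 42.3333°, lat -55.9583°.
Cell spans 0.0833333° lon × 0.0416667° lat. NE corner is SW corner plus one full cell.
latitude 55.9167° S, longitude 42.4167° E.

55.9167° S, 42.4167° E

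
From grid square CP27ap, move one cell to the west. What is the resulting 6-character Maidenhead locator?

CP17xp

Longitude subsquare a = 0; −1 → -1, wraps to 23 = x, carry into square.
Longitude square 2; −1 → 1.
The latitude characters are unchanged.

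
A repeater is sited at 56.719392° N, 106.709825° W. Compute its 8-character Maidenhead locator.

DO66pr42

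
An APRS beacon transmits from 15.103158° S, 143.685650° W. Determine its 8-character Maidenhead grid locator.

BH84dv75

Add 180° to longitude and 90° to latitude: 36.31435, 74.89684.
Field: lon ⌊36.31435/20⌋ = 1 → B; lat ⌊74.89684/10⌋ = 7 → H.
Square: lon ⌊16.31435/2⌋ = 8; lat ⌊4.89684/1⌋ = 4.
Subsquare: lon ⌊0.31435/0.0833333⌋ = 3 → d; lat ⌊0.89684/0.0416667⌋ = 21 → v.
Extended square: lon ⌊0.06435/0.00833333⌋ = 7; lat ⌊0.02184/0.00416667⌋ = 5.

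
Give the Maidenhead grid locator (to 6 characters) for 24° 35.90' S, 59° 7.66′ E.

Shift to the Maidenhead origin (180°W, 90°S): lon 239.1277, lat 65.4017.
Field (20°×10°, letters A–R): lon ⌊239.1277/20⌋ = 11 → L; lat ⌊65.4017/10⌋ = 6 → G.
Square (2°×1°, digits 0–9): lon ⌊19.1277/2⌋ = 9; lat ⌊5.4017/1⌋ = 5.
Subsquare (5′×2.5′, letters a–x): lon ⌊1.1277/0.0833333⌋ = 13 → n; lat ⌊0.4017/0.0416667⌋ = 9 → j.

LG95nj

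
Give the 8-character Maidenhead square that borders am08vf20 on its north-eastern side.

AM08vf31

Longitude extended square 2; +1 → 3.
Latitude extended square 0; +1 → 1.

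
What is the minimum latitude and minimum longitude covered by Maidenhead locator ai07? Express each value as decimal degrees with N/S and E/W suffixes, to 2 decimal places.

3.00° S, 180.00° W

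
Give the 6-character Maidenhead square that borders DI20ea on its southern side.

Latitude subsquare a = 0; −1 → -1, wraps to 23 = x, carry into square.
Latitude square 0; −1 → -1, wraps to 9, carry into field.
Latitude field I = 8; −1 → 7 = H.
The longitude characters are unchanged.

DH29ex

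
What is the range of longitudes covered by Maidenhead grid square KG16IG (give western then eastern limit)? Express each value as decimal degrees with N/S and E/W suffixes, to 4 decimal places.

Field K=10, G=6: +10·20° lon, +6·10° lat → SW at lon 20°, lat -30°.
Square 1, 6: +1·2° lon, +6·1° lat → SW at lon 22°, lat -24°.
Subsquare i=8, g=6: +8·0.0833333° lon, +6·0.0416667° lat → SW at lon 22.6667°, lat -23.75°.
Cell spans 0.0833333° lon × 0.0416667° lat.
west 22.6667° E, east 22.7500° E.

22.6667° E, 22.7500° E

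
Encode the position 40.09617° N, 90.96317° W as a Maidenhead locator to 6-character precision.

Shift to the Maidenhead origin (180°W, 90°S): lon 89.0368, lat 130.0962.
Field: lon ⌊89.0368/20⌋ = 4 → E; lat ⌊130.0962/10⌋ = 13 → N.
Square: lon ⌊9.0368/2⌋ = 4; lat ⌊0.0962/1⌋ = 0.
Subsquare: lon ⌊1.0368/0.0833333⌋ = 12 → m; lat ⌊0.0962/0.0416667⌋ = 2 → c.

EN40mc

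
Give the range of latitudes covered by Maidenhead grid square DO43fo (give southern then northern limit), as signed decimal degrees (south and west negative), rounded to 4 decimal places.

Field D=3, O=14: +3·20° lon, +14·10° lat → SW at lon -120°, lat 50°.
Square 4, 3: +4·2° lon, +3·1° lat → SW at lon -112°, lat 53°.
Subsquare f=5, o=14: +5·0.0833333° lon, +14·0.0416667° lat → SW at lon -111.583°, lat 53.5833°.
Cell spans 0.0833333° lon × 0.0416667° lat.
south 53.5833, north 53.6250.

53.5833, 53.6250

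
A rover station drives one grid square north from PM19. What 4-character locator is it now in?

PN10

Latitude square 9; +1 → 10, wraps to 0, carry into field.
Latitude field M = 12; +1 → 13 = N.
The longitude characters are unchanged.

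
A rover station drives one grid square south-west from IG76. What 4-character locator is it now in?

Longitude square 7; −1 → 6.
Latitude square 6; −1 → 5.

IG65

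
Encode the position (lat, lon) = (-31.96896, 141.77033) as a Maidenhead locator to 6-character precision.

QF08va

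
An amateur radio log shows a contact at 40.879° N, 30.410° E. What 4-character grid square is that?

Shift to the Maidenhead origin (180°W, 90°S): lon 210.41, lat 130.88.
Field (20°×10°, letters A–R): lon ⌊210.41/20⌋ = 10 → K; lat ⌊130.88/10⌋ = 13 → N.
Square (2°×1°, digits 0–9): lon ⌊10.41/2⌋ = 5; lat ⌊0.88/1⌋ = 0.

KN50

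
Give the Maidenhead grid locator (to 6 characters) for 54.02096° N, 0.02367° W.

IO94xa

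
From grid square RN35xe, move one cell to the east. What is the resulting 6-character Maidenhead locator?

RN45ae

Longitude subsquare x = 23; +1 → 24, wraps to 0 = a, carry into square.
Longitude square 3; +1 → 4.
The latitude characters are unchanged.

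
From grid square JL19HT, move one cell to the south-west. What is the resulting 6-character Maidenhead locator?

JL19gs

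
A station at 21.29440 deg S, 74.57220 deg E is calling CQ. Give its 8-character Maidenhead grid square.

Add 180° to longitude and 90° to latitude: 254.57220, 68.70560.
Field: lon ⌊254.57220/20⌋ = 12 → M; lat ⌊68.70560/10⌋ = 6 → G.
Square: lon ⌊14.57220/2⌋ = 7; lat ⌊8.70560/1⌋ = 8.
Subsquare: lon ⌊0.57220/0.0833333⌋ = 6 → g; lat ⌊0.70560/0.0416667⌋ = 16 → q.
Extended square: lon ⌊0.07220/0.00833333⌋ = 8; lat ⌊0.03893/0.00416667⌋ = 9.

MG78gq89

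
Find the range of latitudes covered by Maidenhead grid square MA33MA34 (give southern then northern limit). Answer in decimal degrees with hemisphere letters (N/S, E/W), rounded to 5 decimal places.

Field M=12, A=0: +12·20° lon, +0·10° lat → SW at lon 60°, lat -90°.
Square 3, 3: +3·2° lon, +3·1° lat → SW at lon 66°, lat -87°.
Subsquare m=12, a=0: +12·0.0833333° lon, +0·0.0416667° lat → SW at lon 67°, lat -87°.
Extended square 3, 4: +3·0.00833333° lon, +4·0.00416667° lat → SW at lon 67.025°, lat -86.9833°.
Cell spans 0.00833333° lon × 0.00416667° lat.
south 86.98333° S, north 86.97917° S.

86.98333° S, 86.97917° S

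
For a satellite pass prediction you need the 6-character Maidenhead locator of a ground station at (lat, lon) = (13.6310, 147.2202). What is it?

Offset from 180°W / 90°S: lon 327.2202°, lat 103.6310°.
Field: lon ⌊327.2202/20⌋ = 16 → Q; lat ⌊103.6310/10⌋ = 10 → K.
Square: lon ⌊7.2202/2⌋ = 3; lat ⌊3.6310/1⌋ = 3.
Subsquare: lon ⌊1.2202/0.0833333⌋ = 14 → o; lat ⌊0.6310/0.0416667⌋ = 15 → p.

QK33op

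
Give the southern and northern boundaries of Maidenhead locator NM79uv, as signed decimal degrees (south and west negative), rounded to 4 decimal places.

39.8750, 39.9167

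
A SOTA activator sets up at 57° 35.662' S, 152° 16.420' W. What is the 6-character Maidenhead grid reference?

Add 180° to longitude and 90° to latitude: 27.7263, 32.4056.
Field: 27.7263/20 → 1 → B, 32.4056/10 → 3 → D; chars BD.
Square: 7.7263/2 → 3, 2.4056/1 → 2; chars 32.
Subsquare: 1.7263/0.0833333 → 20 → u, 0.4056/0.0416667 → 9 → j; chars uj.

BD32uj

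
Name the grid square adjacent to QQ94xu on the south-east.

RQ04at

Longitude subsquare x = 23; +1 → 24, wraps to 0 = a, carry into square.
Longitude square 9; +1 → 10, wraps to 0, carry into field.
Longitude field Q = 16; +1 → 17 = R.
Latitude subsquare u = 20; −1 → 19 = t.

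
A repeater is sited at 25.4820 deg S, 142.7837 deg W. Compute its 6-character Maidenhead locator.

Add 180° to longitude and 90° to latitude: 37.2163, 64.5180.
Field: lon ⌊37.2163/20⌋ = 1 → B; lat ⌊64.5180/10⌋ = 6 → G.
Square: lon ⌊17.2163/2⌋ = 8; lat ⌊4.5180/1⌋ = 4.
Subsquare: lon ⌊1.2163/0.0833333⌋ = 14 → o; lat ⌊0.5180/0.0416667⌋ = 12 → m.

BG84om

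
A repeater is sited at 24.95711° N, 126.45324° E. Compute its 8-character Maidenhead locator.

Offset from 180°W / 90°S: lon 306.45324°, lat 114.95711°.
Field: 306.45324/20 → 15 → P, 114.95711/10 → 11 → L; chars PL.
Square: 6.45324/2 → 3, 4.95711/1 → 4; chars 34.
Subsquare: 0.45324/0.0833333 → 5 → f, 0.95711/0.0416667 → 22 → w; chars fw.
Extended square: 0.03657/0.00833333 → 4, 0.04044/0.00416667 → 9; chars 49.

PL34fw49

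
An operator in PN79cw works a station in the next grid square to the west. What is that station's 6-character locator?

PN79bw

Longitude subsquare c = 2; −1 → 1 = b.
The latitude characters are unchanged.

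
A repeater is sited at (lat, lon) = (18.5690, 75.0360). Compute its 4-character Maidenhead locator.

MK78

Shift to the Maidenhead origin (180°W, 90°S): lon 255.04, lat 108.57.
Field: 255.04/20 → 12 → M, 108.57/10 → 10 → K; chars MK.
Square: 15.04/2 → 7, 8.57/1 → 8; chars 78.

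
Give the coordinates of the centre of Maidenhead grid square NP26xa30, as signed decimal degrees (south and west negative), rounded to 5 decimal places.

66.00208, 85.94583

Field N=13, P=15: +13·20° lon, +15·10° lat → SW at lon 80°, lat 60°.
Square 2, 6: +2·2° lon, +6·1° lat → SW at lon 84°, lat 66°.
Subsquare x=23, a=0: +23·0.0833333° lon, +0·0.0416667° lat → SW at lon 85.9167°, lat 66°.
Extended square 3, 0: +3·0.00833333° lon, +0·0.00416667° lat → SW at lon 85.9417°, lat 66°.
Cell spans 0.00833333° lon × 0.00416667° lat. Centre is SW corner plus half of each.
latitude 66.00208, longitude 85.94583.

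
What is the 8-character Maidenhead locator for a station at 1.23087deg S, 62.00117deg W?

FI88xs94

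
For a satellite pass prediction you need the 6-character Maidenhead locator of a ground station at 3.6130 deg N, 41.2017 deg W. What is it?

Offset from 180°W / 90°S: lon 138.7983°, lat 93.6130°.
Field (20°×10°, letters A–R): 138.7983/20 → 6 → G, 93.6130/10 → 9 → J; chars GJ.
Square (2°×1°, digits 0–9): 18.7983/2 → 9, 3.6130/1 → 3; chars 93.
Subsquare (5′×2.5′, letters a–x): 0.7983/0.0833333 → 9 → j, 0.6130/0.0416667 → 14 → o; chars jo.

GJ93jo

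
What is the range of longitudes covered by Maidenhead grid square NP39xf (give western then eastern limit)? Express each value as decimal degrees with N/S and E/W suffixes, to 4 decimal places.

Field N=13, P=15: +13·20° lon, +15·10° lat → SW at lon 80°, lat 60°.
Square 3, 9: +3·2° lon, +9·1° lat → SW at lon 86°, lat 69°.
Subsquare x=23, f=5: +23·0.0833333° lon, +5·0.0416667° lat → SW at lon 87.9167°, lat 69.2083°.
Cell spans 0.0833333° lon × 0.0416667° lat.
west 87.9167° E, east 88.0000° E.

87.9167° E, 88.0000° E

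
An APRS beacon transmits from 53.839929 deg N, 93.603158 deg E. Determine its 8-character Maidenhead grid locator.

Shift to the Maidenhead origin (180°W, 90°S): lon 273.60316, lat 143.83993.
Field: lon ⌊273.60316/20⌋ = 13 → N; lat ⌊143.83993/10⌋ = 14 → O.
Square: lon ⌊13.60316/2⌋ = 6; lat ⌊3.83993/1⌋ = 3.
Subsquare: lon ⌊1.60316/0.0833333⌋ = 19 → t; lat ⌊0.83993/0.0416667⌋ = 20 → u.
Extended square: lon ⌊0.01982/0.00833333⌋ = 2; lat ⌊0.00660/0.00416667⌋ = 1.

NO63tu21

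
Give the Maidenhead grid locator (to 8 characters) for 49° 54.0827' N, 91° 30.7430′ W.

Offset from 180°W / 90°S: lon 88.48762°, lat 139.90138°.
Field: lon ⌊88.48762/20⌋ = 4 → E; lat ⌊139.90138/10⌋ = 13 → N.
Square: lon ⌊8.48762/2⌋ = 4; lat ⌊9.90138/1⌋ = 9.
Subsquare: lon ⌊0.48762/0.0833333⌋ = 5 → f; lat ⌊0.90138/0.0416667⌋ = 21 → v.
Extended square: lon ⌊0.07095/0.00833333⌋ = 8; lat ⌊0.02638/0.00416667⌋ = 6.

EN49fv86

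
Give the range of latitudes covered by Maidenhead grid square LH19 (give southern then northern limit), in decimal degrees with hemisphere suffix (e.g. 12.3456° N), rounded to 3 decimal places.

11.000° S, 10.000° S

Field L=11, H=7: +11·20° lon, +7·10° lat → SW at lon 40°, lat -20°.
Square 1, 9: +1·2° lon, +9·1° lat → SW at lon 42°, lat -11°.
Cell spans 2° lon × 1° lat.
south 11.000° S, north 10.000° S.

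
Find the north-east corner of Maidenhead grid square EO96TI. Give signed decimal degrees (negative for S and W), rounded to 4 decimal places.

56.3750, -80.3333

Field E=4, O=14: +4·20° lon, +14·10° lat → SW at lon -100°, lat 50°.
Square 9, 6: +9·2° lon, +6·1° lat → SW at lon -82°, lat 56°.
Subsquare t=19, i=8: +19·0.0833333° lon, +8·0.0416667° lat → SW at lon -80.4167°, lat 56.3333°.
Cell spans 0.0833333° lon × 0.0416667° lat. NE corner is SW corner plus one full cell.
latitude 56.3750, longitude -80.3333.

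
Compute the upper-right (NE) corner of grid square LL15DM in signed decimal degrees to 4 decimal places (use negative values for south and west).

25.5417, 42.3333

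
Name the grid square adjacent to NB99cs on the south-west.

NB99br

Longitude subsquare c = 2; −1 → 1 = b.
Latitude subsquare s = 18; −1 → 17 = r.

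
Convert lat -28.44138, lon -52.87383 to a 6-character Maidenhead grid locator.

GG31nn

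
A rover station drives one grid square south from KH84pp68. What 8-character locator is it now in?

KH84pp67

Latitude extended square 8; −1 → 7.
The longitude characters are unchanged.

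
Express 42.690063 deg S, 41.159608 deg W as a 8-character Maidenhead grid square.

GE97kh04

Shift to the Maidenhead origin (180°W, 90°S): lon 138.84039, lat 47.30994.
Field: 138.84039/20 → 6 → G, 47.30994/10 → 4 → E; chars GE.
Square: 18.84039/2 → 9, 7.30994/1 → 7; chars 97.
Subsquare: 0.84039/0.0833333 → 10 → k, 0.30994/0.0416667 → 7 → h; chars kh.
Extended square: 0.00706/0.00833333 → 0, 0.01827/0.00416667 → 4; chars 04.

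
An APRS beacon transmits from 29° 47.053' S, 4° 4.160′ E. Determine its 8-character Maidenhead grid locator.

Offset from 180°W / 90°S: lon 184.06933°, lat 60.21578°.
Field: 184.06933/20 → 9 → J, 60.21578/10 → 6 → G; chars JG.
Square: 4.06933/2 → 2, 0.21578/1 → 0; chars 20.
Subsquare: 0.06933/0.0833333 → 0 → a, 0.21578/0.0416667 → 5 → f; chars af.
Extended square: 0.06933/0.00833333 → 8, 0.00745/0.00416667 → 1; chars 81.

JG20af81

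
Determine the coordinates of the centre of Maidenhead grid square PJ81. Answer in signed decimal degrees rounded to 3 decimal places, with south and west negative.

Field P=15, J=9: +15·20° lon, +9·10° lat → SW at lon 120°, lat 0°.
Square 8, 1: +8·2° lon, +1·1° lat → SW at lon 136°, lat 1°.
Cell spans 2° lon × 1° lat. Centre is SW corner plus half of each.
latitude 1.500, longitude 137.000.

1.500, 137.000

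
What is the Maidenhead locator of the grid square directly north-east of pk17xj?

PK27ak

Longitude subsquare x = 23; +1 → 24, wraps to 0 = a, carry into square.
Longitude square 1; +1 → 2.
Latitude subsquare j = 9; +1 → 10 = k.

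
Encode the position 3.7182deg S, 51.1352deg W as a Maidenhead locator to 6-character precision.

Shift to the Maidenhead origin (180°W, 90°S): lon 128.8648, lat 86.2818.
Field: lon ⌊128.8648/20⌋ = 6 → G; lat ⌊86.2818/10⌋ = 8 → I.
Square: lon ⌊8.8648/2⌋ = 4; lat ⌊6.2818/1⌋ = 6.
Subsquare: lon ⌊0.8648/0.0833333⌋ = 10 → k; lat ⌊0.2818/0.0416667⌋ = 6 → g.

GI46kg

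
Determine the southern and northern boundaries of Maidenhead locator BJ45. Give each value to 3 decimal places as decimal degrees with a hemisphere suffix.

Field B=1, J=9: +1·20° lon, +9·10° lat → SW at lon -160°, lat 0°.
Square 4, 5: +4·2° lon, +5·1° lat → SW at lon -152°, lat 5°.
Cell spans 2° lon × 1° lat.
south 5.000° N, north 6.000° N.

5.000° N, 6.000° N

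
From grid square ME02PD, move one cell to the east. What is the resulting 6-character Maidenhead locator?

Longitude subsquare p = 15; +1 → 16 = q.
The latitude characters are unchanged.

ME02qd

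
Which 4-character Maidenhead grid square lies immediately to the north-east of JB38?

JB49

Longitude square 3; +1 → 4.
Latitude square 8; +1 → 9.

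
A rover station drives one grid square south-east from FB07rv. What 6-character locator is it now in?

FB07su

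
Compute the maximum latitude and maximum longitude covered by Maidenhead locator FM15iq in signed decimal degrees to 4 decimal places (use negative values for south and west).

Field F=5, M=12: +5·20° lon, +12·10° lat → SW at lon -80°, lat 30°.
Square 1, 5: +1·2° lon, +5·1° lat → SW at lon -78°, lat 35°.
Subsquare i=8, q=16: +8·0.0833333° lon, +16·0.0416667° lat → SW at lon -77.3333°, lat 35.6667°.
Cell spans 0.0833333° lon × 0.0416667° lat. NE corner is SW corner plus one full cell.
latitude 35.7083, longitude -77.2500.

35.7083, -77.2500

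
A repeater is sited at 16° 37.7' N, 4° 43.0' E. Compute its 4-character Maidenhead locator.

JK26

Offset from 180°W / 90°S: lon 184.72°, lat 106.63°.
Field: 184.72/20 → 9 → J, 106.63/10 → 10 → K; chars JK.
Square: 4.72/2 → 2, 6.63/1 → 6; chars 26.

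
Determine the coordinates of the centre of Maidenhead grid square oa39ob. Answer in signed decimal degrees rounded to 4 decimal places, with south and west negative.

Field O=14, A=0: +14·20° lon, +0·10° lat → SW at lon 100°, lat -90°.
Square 3, 9: +3·2° lon, +9·1° lat → SW at lon 106°, lat -81°.
Subsquare o=14, b=1: +14·0.0833333° lon, +1·0.0416667° lat → SW at lon 107.167°, lat -80.9583°.
Cell spans 0.0833333° lon × 0.0416667° lat. Centre is SW corner plus half of each.
latitude -80.9375, longitude 107.2083.

-80.9375, 107.2083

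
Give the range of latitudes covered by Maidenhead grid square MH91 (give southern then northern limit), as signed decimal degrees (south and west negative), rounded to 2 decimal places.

-19.00, -18.00

Field M=12, H=7: +12·20° lon, +7·10° lat → SW at lon 60°, lat -20°.
Square 9, 1: +9·2° lon, +1·1° lat → SW at lon 78°, lat -19°.
Cell spans 2° lon × 1° lat.
south -19.00, north -18.00.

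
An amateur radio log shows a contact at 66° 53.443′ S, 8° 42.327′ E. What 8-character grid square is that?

JC43ic46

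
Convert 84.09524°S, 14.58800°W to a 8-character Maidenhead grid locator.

Shift to the Maidenhead origin (180°W, 90°S): lon 165.41200, lat 5.90476.
Field: 165.41200/20 → 8 → I, 5.90476/10 → 0 → A; chars IA.
Square: 5.41200/2 → 2, 5.90476/1 → 5; chars 25.
Subsquare: 1.41200/0.0833333 → 16 → q, 0.90476/0.0416667 → 21 → v; chars qv.
Extended square: 0.07867/0.00833333 → 9, 0.02976/0.00416667 → 7; chars 97.

IA25qv97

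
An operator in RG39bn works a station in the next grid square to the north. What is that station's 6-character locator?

RG39bo

Latitude subsquare n = 13; +1 → 14 = o.
The longitude characters are unchanged.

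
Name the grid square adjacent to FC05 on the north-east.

FC16

Longitude square 0; +1 → 1.
Latitude square 5; +1 → 6.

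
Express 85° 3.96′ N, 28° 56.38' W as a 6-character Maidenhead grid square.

HR55mb

Offset from 180°W / 90°S: lon 151.0603°, lat 175.0660°.
Field: lon ⌊151.0603/20⌋ = 7 → H; lat ⌊175.0660/10⌋ = 17 → R.
Square: lon ⌊11.0603/2⌋ = 5; lat ⌊5.0660/1⌋ = 5.
Subsquare: lon ⌊1.0603/0.0833333⌋ = 12 → m; lat ⌊0.0660/0.0416667⌋ = 1 → b.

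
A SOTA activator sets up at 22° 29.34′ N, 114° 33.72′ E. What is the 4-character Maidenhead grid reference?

Shift to the Maidenhead origin (180°W, 90°S): lon 294.56, lat 112.49.
Field: 294.56/20 → 14 → O, 112.49/10 → 11 → L; chars OL.
Square: 14.56/2 → 7, 2.49/1 → 2; chars 72.

OL72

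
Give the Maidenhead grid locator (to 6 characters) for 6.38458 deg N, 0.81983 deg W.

Offset from 180°W / 90°S: lon 179.1802°, lat 96.3846°.
Field (20°×10°, letters A–R): 179.1802/20 → 8 → I, 96.3846/10 → 9 → J; chars IJ.
Square (2°×1°, digits 0–9): 19.1802/2 → 9, 6.3846/1 → 6; chars 96.
Subsquare (5′×2.5′, letters a–x): 1.1802/0.0833333 → 14 → o, 0.3846/0.0416667 → 9 → j; chars oj.

IJ96oj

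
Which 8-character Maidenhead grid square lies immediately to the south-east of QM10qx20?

Longitude extended square 2; +1 → 3.
Latitude extended square 0; −1 → -1, wraps to 9, carry into subsquare.
Latitude subsquare x = 23; −1 → 22 = w.

QM10qw39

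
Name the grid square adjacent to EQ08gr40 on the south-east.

EQ08gq59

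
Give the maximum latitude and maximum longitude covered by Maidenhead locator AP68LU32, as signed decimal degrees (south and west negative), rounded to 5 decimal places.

68.84583, -167.05000

Field A=0, P=15: +0·20° lon, +15·10° lat → SW at lon -180°, lat 60°.
Square 6, 8: +6·2° lon, +8·1° lat → SW at lon -168°, lat 68°.
Subsquare l=11, u=20: +11·0.0833333° lon, +20·0.0416667° lat → SW at lon -167.083°, lat 68.8333°.
Extended square 3, 2: +3·0.00833333° lon, +2·0.00416667° lat → SW at lon -167.058°, lat 68.8417°.
Cell spans 0.00833333° lon × 0.00416667° lat. NE corner is SW corner plus one full cell.
latitude 68.84583, longitude -167.05000.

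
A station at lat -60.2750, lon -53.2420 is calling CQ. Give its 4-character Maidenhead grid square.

Add 180° to longitude and 90° to latitude: 126.76, 29.73.
Field: 126.76/20 → 6 → G, 29.73/10 → 2 → C; chars GC.
Square: 6.76/2 → 3, 9.73/1 → 9; chars 39.

GC39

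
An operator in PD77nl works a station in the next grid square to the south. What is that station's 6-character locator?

Latitude subsquare l = 11; −1 → 10 = k.
The longitude characters are unchanged.

PD77nk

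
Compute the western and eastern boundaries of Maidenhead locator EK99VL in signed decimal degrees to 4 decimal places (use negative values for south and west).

-80.2500, -80.1667

Field E=4, K=10: +4·20° lon, +10·10° lat → SW at lon -100°, lat 10°.
Square 9, 9: +9·2° lon, +9·1° lat → SW at lon -82°, lat 19°.
Subsquare v=21, l=11: +21·0.0833333° lon, +11·0.0416667° lat → SW at lon -80.25°, lat 19.4583°.
Cell spans 0.0833333° lon × 0.0416667° lat.
west -80.2500, east -80.1667.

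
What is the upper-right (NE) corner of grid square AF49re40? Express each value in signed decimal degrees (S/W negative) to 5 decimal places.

-30.82917, -170.54167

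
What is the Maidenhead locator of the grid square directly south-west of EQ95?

EQ84

Longitude square 9; −1 → 8.
Latitude square 5; −1 → 4.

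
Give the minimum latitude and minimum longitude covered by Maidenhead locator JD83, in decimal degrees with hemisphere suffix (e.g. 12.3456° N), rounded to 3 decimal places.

Field J=9, D=3: +9·20° lon, +3·10° lat → SW at lon 0°, lat -60°.
Square 8, 3: +8·2° lon, +3·1° lat → SW at lon 16°, lat -57°.
latitude 57.000° S, longitude 16.000° E.

57.000° S, 16.000° E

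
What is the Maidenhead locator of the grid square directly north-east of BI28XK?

BI38al

Longitude subsquare x = 23; +1 → 24, wraps to 0 = a, carry into square.
Longitude square 2; +1 → 3.
Latitude subsquare k = 10; +1 → 11 = l.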